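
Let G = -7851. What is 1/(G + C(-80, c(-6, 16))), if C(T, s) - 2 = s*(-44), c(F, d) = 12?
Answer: -1/8377 ≈ -0.00011937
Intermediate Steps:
C(T, s) = 2 - 44*s (C(T, s) = 2 + s*(-44) = 2 - 44*s)
1/(G + C(-80, c(-6, 16))) = 1/(-7851 + (2 - 44*12)) = 1/(-7851 + (2 - 528)) = 1/(-7851 - 526) = 1/(-8377) = -1/8377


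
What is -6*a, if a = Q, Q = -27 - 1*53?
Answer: 480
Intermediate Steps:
Q = -80 (Q = -27 - 53 = -80)
a = -80
-6*a = -6*(-80) = 480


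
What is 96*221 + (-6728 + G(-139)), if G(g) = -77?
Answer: 14411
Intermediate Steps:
96*221 + (-6728 + G(-139)) = 96*221 + (-6728 - 77) = 21216 - 6805 = 14411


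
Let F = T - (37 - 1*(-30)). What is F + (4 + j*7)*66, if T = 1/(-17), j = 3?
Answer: 26910/17 ≈ 1582.9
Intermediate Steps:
T = -1/17 ≈ -0.058824
F = -1140/17 (F = -1/17 - (37 - 1*(-30)) = -1/17 - (37 + 30) = -1/17 - 1*67 = -1/17 - 67 = -1140/17 ≈ -67.059)
F + (4 + j*7)*66 = -1140/17 + (4 + 3*7)*66 = -1140/17 + (4 + 21)*66 = -1140/17 + 25*66 = -1140/17 + 1650 = 26910/17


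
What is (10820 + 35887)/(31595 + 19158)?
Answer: 46707/50753 ≈ 0.92028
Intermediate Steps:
(10820 + 35887)/(31595 + 19158) = 46707/50753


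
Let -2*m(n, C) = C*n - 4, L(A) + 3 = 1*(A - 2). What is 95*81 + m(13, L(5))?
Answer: 7697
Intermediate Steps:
L(A) = -5 + A (L(A) = -3 + 1*(A - 2) = -3 + 1*(-2 + A) = -3 + (-2 + A) = -5 + A)
m(n, C) = 2 - C*n/2 (m(n, C) = -(C*n - 4)/2 = -(-4 + C*n)/2 = 2 - C*n/2)
95*81 + m(13, L(5)) = 95*81 + (2 - ½*(-5 + 5)*13) = 7695 + (2 - ½*0*13) = 7695 + (2 + 0) = 7695 + 2 = 7697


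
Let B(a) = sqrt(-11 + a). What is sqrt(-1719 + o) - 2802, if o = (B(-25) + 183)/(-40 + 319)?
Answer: -2802 + sqrt(-14861958 + 186*I)/93 ≈ -2802.0 + 41.453*I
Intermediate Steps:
o = 61/93 + 2*I/93 (o = (sqrt(-11 - 25) + 183)/(-40 + 319) = (sqrt(-36) + 183)/279 = (6*I + 183)*(1/279) = (183 + 6*I)*(1/279) = 61/93 + 2*I/93 ≈ 0.65591 + 0.021505*I)
sqrt(-1719 + o) - 2802 = sqrt(-1719 + (61/93 + 2*I/93)) - 2802 = sqrt(-159806/93 + 2*I/93) - 2802 = -2802 + sqrt(-159806/93 + 2*I/93)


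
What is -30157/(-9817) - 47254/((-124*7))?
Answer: 245034397/4260578 ≈ 57.512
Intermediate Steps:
-30157/(-9817) - 47254/((-124*7)) = -30157*(-1/9817) - 47254/(-868) = 30157/9817 - 47254*(-1/868) = 30157/9817 + 23627/434 = 245034397/4260578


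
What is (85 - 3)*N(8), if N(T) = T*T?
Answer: 5248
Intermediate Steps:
N(T) = T²
(85 - 3)*N(8) = (85 - 3)*8² = 82*64 = 5248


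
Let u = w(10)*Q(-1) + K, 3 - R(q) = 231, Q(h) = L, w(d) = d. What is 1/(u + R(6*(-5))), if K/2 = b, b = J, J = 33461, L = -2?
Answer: 1/66674 ≈ 1.4998e-5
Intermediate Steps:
Q(h) = -2
R(q) = -228 (R(q) = 3 - 1*231 = 3 - 231 = -228)
b = 33461
K = 66922 (K = 2*33461 = 66922)
u = 66902 (u = 10*(-2) + 66922 = -20 + 66922 = 66902)
1/(u + R(6*(-5))) = 1/(66902 - 228) = 1/66674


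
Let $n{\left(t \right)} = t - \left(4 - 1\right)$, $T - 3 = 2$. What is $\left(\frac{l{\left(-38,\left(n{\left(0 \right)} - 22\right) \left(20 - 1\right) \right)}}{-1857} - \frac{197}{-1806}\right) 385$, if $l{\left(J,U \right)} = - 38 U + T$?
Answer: $- \frac{197031395}{53234} \approx -3701.2$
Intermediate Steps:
$T = 5$ ($T = 3 + 2 = 5$)
$n{\left(t \right)} = -3 + t$ ($n{\left(t \right)} = t - \left(4 - 1\right) = t - 3 = -3 + t$)
$l{\left(J,U \right)} = 5 - 38 U$ ($l{\left(J,U \right)} = - 38 U + 5 = 5 - 38 U$)
$\left(\frac{l{\left(-38,\left(n{\left(0 \right)} - 22\right) \left(20 - 1\right) \right)}}{-1857} - \frac{197}{-1806}\right) 385 = \left(\frac{5 - 38 \left(\left(-3 + 0\right) - 22\right) \left(20 - 1\right)}{-1857} - \frac{197}{-1806}\right) 385 = \left(\left(5 - 38 \left(-3 - 22\right) 19\right) \left(- \frac{1}{1857}\right) - - \frac{197}{1806}\right) 385 = \left(\left(5 - 38 \left(\left(-25\right) 19\right)\right) \left(- \frac{1}{1857}\right) + \frac{197}{1806}\right) 385 = \left(\left(5 - -18050\right) \left(- \frac{1}{1857}\right) + \frac{197}{1806}\right) 385 = \left(\left(5 + 18050\right) \left(- \frac{1}{1857}\right) + \frac{197}{1806}\right) 385 = \left(18055 \left(- \frac{1}{1857}\right) + \frac{197}{1806}\right) 385 = \left(- \frac{18055}{1857} + \frac{197}{1806}\right) 385 = \left(- \frac{3582389}{372638}\right) 385 = - \frac{197031395}{53234}$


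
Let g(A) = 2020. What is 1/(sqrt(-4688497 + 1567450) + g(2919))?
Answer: 2020/7201447 - 3*I*sqrt(346783)/7201447 ≈ 0.0002805 - 0.00024532*I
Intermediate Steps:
1/(sqrt(-4688497 + 1567450) + g(2919)) = 1/(sqrt(-4688497 + 1567450) + 2020) = 1/(sqrt(-3121047) + 2020) = 1/(3*I*sqrt(346783) + 2020) = 1/(2020 + 3*I*sqrt(346783))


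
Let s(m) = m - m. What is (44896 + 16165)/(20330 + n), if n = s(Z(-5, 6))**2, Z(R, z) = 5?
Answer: 61061/20330 ≈ 3.0035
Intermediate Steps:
s(m) = 0
n = 0 (n = 0**2 = 0)
(44896 + 16165)/(20330 + n) = (44896 + 16165)/(20330 + 0) = 61061/20330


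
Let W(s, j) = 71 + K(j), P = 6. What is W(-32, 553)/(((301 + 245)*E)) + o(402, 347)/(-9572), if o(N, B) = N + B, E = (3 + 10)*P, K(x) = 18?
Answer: -3880813/50956542 ≈ -0.076159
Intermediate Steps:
W(s, j) = 89 (W(s, j) = 71 + 18 = 89)
E = 78 (E = (3 + 10)*6 = 13*6 = 78)
o(N, B) = B + N
W(-32, 553)/(((301 + 245)*E)) + o(402, 347)/(-9572) = 89/(((301 + 245)*78)) + (347 + 402)/(-9572) = 89/((546*78)) + 749*(-1/9572) = 89/42588 - 749/9572 = -3880813/50956542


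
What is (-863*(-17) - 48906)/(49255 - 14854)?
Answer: -34235/34401 ≈ -0.99517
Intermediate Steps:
(-863*(-17) - 48906)/(49255 - 14854) = (14671 - 48906)/34401 = -34235*1/34401 = -34235/34401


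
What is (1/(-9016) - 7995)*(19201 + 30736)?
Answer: -3599604825977/9016 ≈ -3.9925e+8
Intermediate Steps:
(1/(-9016) - 7995)*(19201 + 30736) = (-1/9016 - 7995)*49937 = -72082921/9016*49937 = -3599604825977/9016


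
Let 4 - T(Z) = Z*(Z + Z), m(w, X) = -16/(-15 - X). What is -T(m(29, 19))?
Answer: -1028/289 ≈ -3.5571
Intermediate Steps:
T(Z) = 4 - 2*Z² (T(Z) = 4 - Z*(Z + Z) = 4 - Z*2*Z = 4 - 2*Z²)
-T(m(29, 19)) = -(4 - 2*256/(15 + 19)²) = -(4 - 2*(16/34)²) = -(4 - 2*(16*(1/34))²) = -(4 - 2*(8/17)²) = -(4 - 2*64/289) = -(4 - 128/289) = -1*1028/289 = -1028/289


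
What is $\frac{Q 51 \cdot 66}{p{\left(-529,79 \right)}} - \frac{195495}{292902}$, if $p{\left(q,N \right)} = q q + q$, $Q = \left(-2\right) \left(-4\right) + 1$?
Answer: $- \frac{115482137}{206593544} \approx -0.55898$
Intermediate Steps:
$Q = 9$ ($Q = 8 + 1 = 9$)
$p{\left(q,N \right)} = q + q^{2}$ ($p{\left(q,N \right)} = q^{2} + q = q + q^{2}$)
$\frac{Q 51 \cdot 66}{p{\left(-529,79 \right)}} - \frac{195495}{292902} = \frac{9 \cdot 51 \cdot 66}{\left(-529\right) \left(1 - 529\right)} - \frac{195495}{292902} = \frac{459 \cdot 66}{\left(-529\right) \left(-528\right)} - \frac{65165}{97634} = \frac{30294}{279312} - \frac{65165}{97634} = 30294 \cdot \frac{1}{279312} - \frac{65165}{97634} = \frac{459}{4232} - \frac{65165}{97634} = - \frac{115482137}{206593544}$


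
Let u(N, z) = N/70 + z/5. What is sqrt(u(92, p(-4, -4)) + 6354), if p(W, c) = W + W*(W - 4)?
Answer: 2*sqrt(1948030)/35 ≈ 79.755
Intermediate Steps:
p(W, c) = W + W*(-4 + W)
u(N, z) = z/5 + N/70 (u(N, z) = N*(1/70) + z*(1/5) = N/70 + z/5 = z/5 + N/70)
sqrt(u(92, p(-4, -4)) + 6354) = sqrt(((-4*(-3 - 4))/5 + (1/70)*92) + 6354) = sqrt(((-4*(-7))/5 + 46/35) + 6354) = sqrt(((1/5)*28 + 46/35) + 6354) = sqrt((28/5 + 46/35) + 6354) = sqrt(242/35 + 6354) = sqrt(222632/35) = 2*sqrt(1948030)/35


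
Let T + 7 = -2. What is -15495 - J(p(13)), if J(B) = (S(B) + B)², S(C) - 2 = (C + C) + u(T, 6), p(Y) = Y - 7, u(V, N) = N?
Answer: -16171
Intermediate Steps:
T = -9 (T = -7 - 2 = -9)
p(Y) = -7 + Y
S(C) = 8 + 2*C (S(C) = 2 + ((C + C) + 6) = 2 + (2*C + 6) = 2 + (6 + 2*C) = 8 + 2*C)
J(B) = (8 + 3*B)² (J(B) = ((8 + 2*B) + B)² = (8 + 3*B)²)
-15495 - J(p(13)) = -15495 - (8 + 3*(-7 + 13))² = -15495 - (8 + 3*6)² = -15495 - (8 + 18)² = -15495 - 1*26² = -15495 - 1*676 = -15495 - 676 = -16171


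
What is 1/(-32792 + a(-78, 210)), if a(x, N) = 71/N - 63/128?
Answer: -13440/440726551 ≈ -3.0495e-5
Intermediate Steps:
a(x, N) = -63/128 + 71/N (a(x, N) = 71/N - 63*1/128 = 71/N - 63/128 = -63/128 + 71/N)
1/(-32792 + a(-78, 210)) = 1/(-32792 + (-63/128 + 71/210)) = 1/(-32792 - 2071/13440) = 1/(-440726551/13440) = -13440/440726551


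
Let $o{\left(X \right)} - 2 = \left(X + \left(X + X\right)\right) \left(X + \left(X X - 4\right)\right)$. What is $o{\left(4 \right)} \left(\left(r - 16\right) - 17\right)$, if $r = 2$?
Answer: $-6014$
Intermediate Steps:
$o{\left(X \right)} = 2 + 3 X \left(-4 + X + X^{2}\right)$ ($o{\left(X \right)} = 2 + \left(X + \left(X + X\right)\right) \left(X + \left(X X - 4\right)\right) = 2 + \left(X + 2 X\right) \left(X + \left(X^{2} - 4\right)\right) = 2 + 3 X \left(X + \left(-4 + X^{2}\right)\right) = 2 + 3 X \left(-4 + X + X^{2}\right)$)
$o{\left(4 \right)} \left(\left(r - 16\right) - 17\right) = \left(2 - 48 + 3 \cdot 4^{2} + 3 \cdot 4^{3}\right) \left(\left(2 - 16\right) - 17\right) = \left(2 - 48 + 3 \cdot 16 + 3 \cdot 64\right) \left(-14 - 17\right) = \left(2 - 48 + 48 + 192\right) \left(-31\right) = 194 \left(-31\right) = -6014$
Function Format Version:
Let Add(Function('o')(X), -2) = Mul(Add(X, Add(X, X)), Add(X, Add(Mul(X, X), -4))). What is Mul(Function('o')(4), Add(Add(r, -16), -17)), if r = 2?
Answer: -6014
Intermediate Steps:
Function('o')(X) = Add(2, Mul(3, X, Add(-4, X, Pow(X, 2)))) (Function('o')(X) = Add(2, Mul(Add(X, Add(X, X)), Add(X, Add(Mul(X, X), -4)))) = Add(2, Mul(Add(X, Mul(2, X)), Add(X, Add(Pow(X, 2), -4)))) = Add(2, Mul(Mul(3, X), Add(X, Add(-4, Pow(X, 2))))) = Add(2, Mul(Mul(3, X), Add(-4, X, Pow(X, 2)))) = Add(2, Mul(3, X, Add(-4, X, Pow(X, 2)))))
Mul(Function('o')(4), Add(Add(r, -16), -17)) = Mul(Add(2, Mul(-12, 4), Mul(3, Pow(4, 2)), Mul(3, Pow(4, 3))), Add(Add(2, -16), -17)) = Mul(Add(2, -48, Mul(3, 16), Mul(3, 64)), Add(-14, -17)) = Mul(Add(2, -48, 48, 192), -31) = Mul(194, -31) = -6014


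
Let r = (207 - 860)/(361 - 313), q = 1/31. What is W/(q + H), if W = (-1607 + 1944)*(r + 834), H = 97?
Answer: 411392413/144384 ≈ 2849.3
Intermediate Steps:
q = 1/31 ≈ 0.032258
r = -653/48 ≈ -13.604
W = 13270723/48 (W = (-1607 + 1944)*(-653/48 + 834) = 337*(39379/48) = 13270723/48 ≈ 2.7647e+5)
W/(q + H) = 13270723/(48*(1/31 + 97)) = 13270723/(48*(3008/31)) = (13270723/48)*(31/3008) = 411392413/144384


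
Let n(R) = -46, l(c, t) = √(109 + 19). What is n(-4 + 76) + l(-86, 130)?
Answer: -46 + 8*√2 ≈ -34.686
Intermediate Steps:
l(c, t) = 8*√2 (l(c, t) = √128 = 8*√2)
n(-4 + 76) + l(-86, 130) = -46 + 8*√2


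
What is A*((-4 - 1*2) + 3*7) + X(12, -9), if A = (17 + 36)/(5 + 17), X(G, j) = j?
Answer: 597/22 ≈ 27.136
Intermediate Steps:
A = 53/22 ≈ 2.4091
A*((-4 - 1*2) + 3*7) + X(12, -9) = 53*((-4 - 1*2) + 3*7)/22 - 9 = 53*((-4 - 2) + 21)/22 - 9 = 53*(-6 + 21)/22 - 9 = (53/22)*15 - 9 = 795/22 - 9 = 597/22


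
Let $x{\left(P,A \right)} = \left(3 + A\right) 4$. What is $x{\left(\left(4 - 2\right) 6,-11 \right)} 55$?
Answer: $-1760$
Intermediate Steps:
$x{\left(P,A \right)} = 12 + 4 A$
$x{\left(\left(4 - 2\right) 6,-11 \right)} 55 = \left(12 + 4 \left(-11\right)\right) 55 = \left(12 - 44\right) 55 = \left(-32\right) 55 = -1760$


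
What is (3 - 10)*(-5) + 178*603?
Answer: 107369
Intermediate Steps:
(3 - 10)*(-5) + 178*603 = -7*(-5) + 107334 = 35 + 107334 = 107369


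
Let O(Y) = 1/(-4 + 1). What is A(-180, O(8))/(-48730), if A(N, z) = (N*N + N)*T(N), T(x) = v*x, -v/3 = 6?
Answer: -10439280/4873 ≈ -2142.3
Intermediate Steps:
v = -18 (v = -3*6 = -18)
O(Y) = -1/3 (O(Y) = 1/(-3) = -1/3)
T(x) = -18*x
A(N, z) = -18*N*(N + N**2) (A(N, z) = (N*N + N)*(-18*N) = (N**2 + N)*(-18*N) = (N + N**2)*(-18*N) = -18*N*(N + N**2))
A(-180, O(8))/(-48730) = (18*(-180)**2*(-1 - 1*(-180)))/(-48730) = (18*32400*(-1 + 180))*(-1/48730) = (18*32400*179)*(-1/48730) = 104392800*(-1/48730) = -10439280/4873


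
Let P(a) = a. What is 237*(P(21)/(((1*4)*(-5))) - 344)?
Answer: -1635537/20 ≈ -81777.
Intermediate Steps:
237*(P(21)/(((1*4)*(-5))) - 344) = 237*(21/(((1*4)*(-5))) - 344) = 237*(21/((4*(-5))) - 344) = 237*(21/(-20) - 344) = 237*(21*(-1/20) - 344) = 237*(-21/20 - 344) = 237*(-6901/20) = -1635537/20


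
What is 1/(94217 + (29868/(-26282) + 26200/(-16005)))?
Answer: 42064341/3963059353423 ≈ 1.0614e-5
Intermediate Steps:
1/(94217 + (29868/(-26282) + 26200/(-16005))) = 1/(94217 + (29868*(-1/26282) + 26200*(-1/16005))) = 1/(94217 + (-14934/13141 - 5240/3201)) = 1/(94217 - 116662574/42064341) = 1/(3963059353423/42064341) = 42064341/3963059353423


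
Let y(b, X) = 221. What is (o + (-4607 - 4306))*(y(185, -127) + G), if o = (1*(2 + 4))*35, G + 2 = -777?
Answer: 4856274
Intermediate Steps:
G = -779 (G = -2 - 777 = -779)
o = 210 (o = (1*6)*35 = 6*35 = 210)
(o + (-4607 - 4306))*(y(185, -127) + G) = (210 + (-4607 - 4306))*(221 - 779) = (210 - 8913)*(-558) = -8703*(-558) = 4856274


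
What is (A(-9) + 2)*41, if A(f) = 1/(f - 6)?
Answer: 1189/15 ≈ 79.267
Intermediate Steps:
A(f) = 1/(-6 + f)
(A(-9) + 2)*41 = (1/(-6 - 9) + 2)*41 = (1/(-15) + 2)*41 = (-1/15 + 2)*41 = (29/15)*41 = 1189/15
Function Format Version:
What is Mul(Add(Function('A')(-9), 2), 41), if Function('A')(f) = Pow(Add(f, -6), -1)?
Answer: Rational(1189, 15) ≈ 79.267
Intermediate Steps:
Function('A')(f) = Pow(Add(-6, f), -1)
Mul(Add(Function('A')(-9), 2), 41) = Mul(Add(Pow(Add(-6, -9), -1), 2), 41) = Mul(Add(Pow(-15, -1), 2), 41) = Mul(Add(Rational(-1, 15), 2), 41) = Mul(Rational(29, 15), 41) = Rational(1189, 15)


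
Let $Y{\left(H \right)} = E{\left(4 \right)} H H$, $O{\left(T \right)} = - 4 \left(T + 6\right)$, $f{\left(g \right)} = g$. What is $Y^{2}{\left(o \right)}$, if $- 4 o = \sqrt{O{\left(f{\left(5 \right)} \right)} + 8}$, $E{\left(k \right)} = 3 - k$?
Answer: $\frac{81}{16} \approx 5.0625$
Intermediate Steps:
$O{\left(T \right)} = -24 - 4 T$ ($O{\left(T \right)} = - 4 \left(6 + T\right) = -24 - 4 T$)
$o = - \frac{3 i}{2}$ ($o = - \frac{\sqrt{\left(-24 - 20\right) + 8}}{4} = - \frac{\sqrt{-44 + 8}}{4} = - \frac{\sqrt{-36}}{4} = - \frac{6 i}{4} = - \frac{3 i}{2} \approx - 1.5 i$)
$Y{\left(H \right)} = - H^{2}$ ($Y{\left(H \right)} = \left(3 - 4\right) H H = - H H = - H^{2}$)
$Y^{2}{\left(o \right)} = \left(- \left(- \frac{3 i}{2}\right)^{2}\right)^{2} = \left(\left(-1\right) \left(- \frac{9}{4}\right)\right)^{2} = \left(\frac{9}{4}\right)^{2} = \frac{81}{16}$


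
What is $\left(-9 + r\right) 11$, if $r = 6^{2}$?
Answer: $297$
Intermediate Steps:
$r = 36$
$\left(-9 + r\right) 11 = \left(-9 + 36\right) 11 = 27 \cdot 11 = 297$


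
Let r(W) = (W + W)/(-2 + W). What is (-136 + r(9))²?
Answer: 872356/49 ≈ 17803.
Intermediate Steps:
r(W) = 2*W/(-2 + W) (r(W) = (2*W)/(-2 + W) = 2*W/(-2 + W))
(-136 + r(9))² = (-136 + 2*9/(-2 + 9))² = (-136 + 2*9/7)² = (-136 + 2*9*(⅐))² = (-136 + 18/7)² = (-934/7)² = 872356/49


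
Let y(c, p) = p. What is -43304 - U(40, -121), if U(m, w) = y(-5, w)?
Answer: -43183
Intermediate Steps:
U(m, w) = w
-43304 - U(40, -121) = -43304 - 1*(-121) = -43304 + 121 = -43183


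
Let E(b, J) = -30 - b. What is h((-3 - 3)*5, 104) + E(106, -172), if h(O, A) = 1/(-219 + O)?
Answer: -33865/249 ≈ -136.00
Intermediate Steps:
h((-3 - 3)*5, 104) + E(106, -172) = 1/(-219 + (-3 - 3)*5) + (-30 - 1*106) = 1/(-219 - 6*5) + (-30 - 106) = 1/(-219 - 30) - 136 = 1/(-249) - 136 = -1/249 - 136 = -33865/249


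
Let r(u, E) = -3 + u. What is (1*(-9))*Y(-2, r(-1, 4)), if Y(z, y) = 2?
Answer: -18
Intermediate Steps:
(1*(-9))*Y(-2, r(-1, 4)) = (1*(-9))*2 = -9*2 = -18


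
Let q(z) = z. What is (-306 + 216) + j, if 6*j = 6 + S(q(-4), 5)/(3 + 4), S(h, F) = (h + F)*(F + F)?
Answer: -1864/21 ≈ -88.762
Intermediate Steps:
S(h, F) = 2*F*(F + h) (S(h, F) = (F + h)*(2*F) = 2*F*(F + h))
j = 26/21 (j = (6 + (2*5*(5 - 4))/(3 + 4))/6 = (6 + (2*5*1)/7)/6 = (6 + (1/7)*10)/6 = (6 + 10/7)/6 = (1/6)*(52/7) = 26/21 ≈ 1.2381)
(-306 + 216) + j = (-306 + 216) + 26/21 = -90 + 26/21 = -1864/21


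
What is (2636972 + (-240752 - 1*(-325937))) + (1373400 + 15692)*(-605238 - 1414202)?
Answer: -2805185226323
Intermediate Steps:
(2636972 + (-240752 - 1*(-325937))) + (1373400 + 15692)*(-605238 - 1414202) = (2636972 + (-240752 + 325937)) + 1389092*(-2019440) = (2636972 + 85185) - 2805187948480 = 2722157 - 2805187948480 = -2805185226323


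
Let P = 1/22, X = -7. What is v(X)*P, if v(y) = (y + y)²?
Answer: 98/11 ≈ 8.9091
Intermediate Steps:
v(y) = 4*y² (v(y) = (2*y)² = 4*y²)
P = 1/22 ≈ 0.045455
v(X)*P = (4*(-7)²)*(1/22) = (4*49)*(1/22) = 196*(1/22) = 98/11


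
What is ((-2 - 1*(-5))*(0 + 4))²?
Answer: 144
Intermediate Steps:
((-2 - 1*(-5))*(0 + 4))² = ((-2 + 5)*4)² = (3*4)² = 12² = 144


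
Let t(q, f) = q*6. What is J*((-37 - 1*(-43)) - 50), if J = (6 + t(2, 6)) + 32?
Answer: -2200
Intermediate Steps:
t(q, f) = 6*q
J = 50 (J = (6 + 6*2) + 32 = (6 + 12) + 32 = 18 + 32 = 50)
J*((-37 - 1*(-43)) - 50) = 50*((-37 - 1*(-43)) - 50) = 50*((-37 + 43) - 50) = 50*(6 - 50) = 50*(-44) = -2200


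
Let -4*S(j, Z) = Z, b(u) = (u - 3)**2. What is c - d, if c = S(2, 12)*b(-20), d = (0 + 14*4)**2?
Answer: -4723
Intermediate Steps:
b(u) = (-3 + u)**2
S(j, Z) = -Z/4
d = 3136 (d = (0 + 56)**2 = 56**2 = 3136)
c = -1587 (c = (-1/4*12)*(-3 - 20)**2 = -3*(-23)**2 = -3*529 = -1587)
c - d = -1587 - 1*3136 = -1587 - 3136 = -4723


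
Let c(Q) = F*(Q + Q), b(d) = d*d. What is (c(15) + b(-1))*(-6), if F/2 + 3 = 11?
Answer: -2886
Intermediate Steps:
F = 16 (F = -6 + 2*11 = -6 + 22 = 16)
b(d) = d²
c(Q) = 32*Q (c(Q) = 16*(Q + Q) = 16*(2*Q) = 32*Q)
(c(15) + b(-1))*(-6) = (32*15 + (-1)²)*(-6) = (480 + 1)*(-6) = 481*(-6) = -2886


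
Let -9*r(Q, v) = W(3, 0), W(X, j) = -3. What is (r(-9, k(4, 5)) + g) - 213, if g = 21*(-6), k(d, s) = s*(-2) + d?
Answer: -1016/3 ≈ -338.67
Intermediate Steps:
k(d, s) = d - 2*s (k(d, s) = -2*s + d = d - 2*s)
r(Q, v) = 1/3 (r(Q, v) = -1/9*(-3) = 1/3)
g = -126
(r(-9, k(4, 5)) + g) - 213 = (1/3 - 126) - 213 = -377/3 - 213 = -1016/3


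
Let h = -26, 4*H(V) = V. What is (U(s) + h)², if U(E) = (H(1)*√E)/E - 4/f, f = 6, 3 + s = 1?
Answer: 204791/288 + 20*I*√2/3 ≈ 711.08 + 9.4281*I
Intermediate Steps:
s = -2 (s = -3 + 1 = -2)
H(V) = V/4
U(E) = -⅔ + 1/(4*√E) (U(E) = (((¼)*1)*√E)/E - 4/6 = (√E/4)/E - 4*⅙ = 1/(4*√E) - ⅔ = -⅔ + 1/(4*√E))
(U(s) + h)² = ((-⅔ + 1/(4*√(-2))) - 26)² = ((-⅔ + (-I*√2/2)/4) - 26)² = ((-⅔ - I*√2/8) - 26)² = (-80/3 - I*√2/8)²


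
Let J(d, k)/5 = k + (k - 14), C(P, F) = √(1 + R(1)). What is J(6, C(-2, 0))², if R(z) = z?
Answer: 5100 - 1400*√2 ≈ 3120.1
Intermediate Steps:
C(P, F) = √2 (C(P, F) = √(1 + 1) = √2)
J(d, k) = -70 + 10*k (J(d, k) = 5*(k + (k - 14)) = 5*(k + (-14 + k)) = 5*(-14 + 2*k) = -70 + 10*k)
J(6, C(-2, 0))² = (-70 + 10*√2)²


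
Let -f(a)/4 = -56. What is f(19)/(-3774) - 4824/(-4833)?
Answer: 317096/337773 ≈ 0.93878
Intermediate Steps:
f(a) = 224 (f(a) = -4*(-56) = 224)
f(19)/(-3774) - 4824/(-4833) = 224/(-3774) - 4824/(-4833) = 224*(-1/3774) - 4824*(-1/4833) = -112/1887 + 536/537 = 317096/337773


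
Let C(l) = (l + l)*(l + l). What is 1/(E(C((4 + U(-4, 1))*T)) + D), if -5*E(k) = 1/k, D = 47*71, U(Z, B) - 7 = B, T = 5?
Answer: 72000/240263999 ≈ 0.00029967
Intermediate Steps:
U(Z, B) = 7 + B
C(l) = 4*l² (C(l) = (2*l)*(2*l) = 4*l²)
D = 3337
E(k) = -1/(5*k)
1/(E(C((4 + U(-4, 1))*T)) + D) = 1/(-1/(100*(4 + (7 + 1))²)/5 + 3337) = 1/(-1/(100*(4 + 8)²)/5 + 3337) = 1/(-1/(5*(4*(12*5)²)) + 3337) = 1/(-1/(5*(4*60²)) + 3337) = 1/(-1/(5*(4*3600)) + 3337) = 1/(-⅕/14400 + 3337) = 1/(-⅕*1/14400 + 3337) = 1/(-1/72000 + 3337) = 1/(240263999/72000) = 72000/240263999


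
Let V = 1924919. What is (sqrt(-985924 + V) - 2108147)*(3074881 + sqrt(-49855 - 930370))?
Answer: -(2108147 - sqrt(938995))*(3074881 + 5*I*sqrt(39209)) ≈ -6.4793e+12 - 2.0862e+9*I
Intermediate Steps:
(sqrt(-985924 + V) - 2108147)*(3074881 + sqrt(-49855 - 930370)) = (sqrt(-985924 + 1924919) - 2108147)*(3074881 + sqrt(-49855 - 930370)) = (sqrt(938995) - 2108147)*(3074881 + sqrt(-980225)) = (-2108147 + sqrt(938995))*(3074881 + 5*I*sqrt(39209))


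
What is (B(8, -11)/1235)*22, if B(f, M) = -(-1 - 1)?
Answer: 44/1235 ≈ 0.035628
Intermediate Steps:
B(f, M) = 2 (B(f, M) = -1*(-2) = 2)
(B(8, -11)/1235)*22 = (2/1235)*22 = 44/1235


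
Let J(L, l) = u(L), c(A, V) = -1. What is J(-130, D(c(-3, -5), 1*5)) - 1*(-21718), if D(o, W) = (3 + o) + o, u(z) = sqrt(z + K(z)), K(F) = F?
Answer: 21718 + 2*I*sqrt(65) ≈ 21718.0 + 16.125*I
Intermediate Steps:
u(z) = sqrt(2)*sqrt(z) (u(z) = sqrt(z + z) = sqrt(2*z) = sqrt(2)*sqrt(z))
D(o, W) = 3 + 2*o
J(L, l) = sqrt(2)*sqrt(L)
J(-130, D(c(-3, -5), 1*5)) - 1*(-21718) = sqrt(2)*sqrt(-130) - 1*(-21718) = sqrt(2)*(I*sqrt(130)) + 21718 = 2*I*sqrt(65) + 21718 = 21718 + 2*I*sqrt(65)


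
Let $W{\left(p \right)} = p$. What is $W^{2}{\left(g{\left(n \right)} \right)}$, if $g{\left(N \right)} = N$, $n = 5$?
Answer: $25$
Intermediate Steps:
$W^{2}{\left(g{\left(n \right)} \right)} = 5^{2} = 25$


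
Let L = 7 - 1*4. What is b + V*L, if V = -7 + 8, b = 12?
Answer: 15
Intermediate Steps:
V = 1
L = 3 (L = 7 - 4 = 3)
b + V*L = 12 + 1*3 = 12 + 3 = 15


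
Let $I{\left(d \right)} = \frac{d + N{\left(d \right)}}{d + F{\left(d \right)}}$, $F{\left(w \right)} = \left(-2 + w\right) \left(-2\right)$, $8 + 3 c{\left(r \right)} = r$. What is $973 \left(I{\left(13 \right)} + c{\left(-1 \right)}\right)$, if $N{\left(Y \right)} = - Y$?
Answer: $-2919$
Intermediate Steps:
$c{\left(r \right)} = - \frac{8}{3} + \frac{r}{3}$
$F{\left(w \right)} = 4 - 2 w$
$I{\left(d \right)} = 0$ ($I{\left(d \right)} = \frac{d - d}{d - \left(-4 + 2 d\right)} = \frac{0}{4 - d} = 0$)
$973 \left(I{\left(13 \right)} + c{\left(-1 \right)}\right) = 973 \left(0 + \left(- \frac{8}{3} + \frac{1}{3} \left(-1\right)\right)\right) = 973 \left(0 - 3\right) = 973 \left(-3\right) = -2919$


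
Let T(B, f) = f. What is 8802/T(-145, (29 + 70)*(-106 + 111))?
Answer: 978/55 ≈ 17.782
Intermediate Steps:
8802/T(-145, (29 + 70)*(-106 + 111)) = 8802/(((29 + 70)*(-106 + 111))) = 8802/((99*5)) = 8802/495 = 8802*(1/495) = 978/55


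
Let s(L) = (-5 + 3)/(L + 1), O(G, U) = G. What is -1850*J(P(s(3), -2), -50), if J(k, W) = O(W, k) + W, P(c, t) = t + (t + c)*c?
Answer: 185000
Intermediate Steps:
s(L) = -2/(1 + L)
P(c, t) = t + c*(c + t) (P(c, t) = t + (c + t)*c = t + c*(c + t))
J(k, W) = 2*W (J(k, W) = W + W = 2*W)
-1850*J(P(s(3), -2), -50) = -3700*(-50) = -1850*(-100) = 185000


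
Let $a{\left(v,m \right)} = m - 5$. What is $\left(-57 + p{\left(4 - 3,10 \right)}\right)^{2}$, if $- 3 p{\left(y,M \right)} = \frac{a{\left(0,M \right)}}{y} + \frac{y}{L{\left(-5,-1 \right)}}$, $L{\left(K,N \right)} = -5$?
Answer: $\frac{85849}{25} \approx 3434.0$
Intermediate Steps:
$a{\left(v,m \right)} = -5 + m$ ($a{\left(v,m \right)} = m - 5 = -5 + m$)
$p{\left(y,M \right)} = \frac{y}{15} - \frac{-5 + M}{3 y}$ ($p{\left(y,M \right)} = - \frac{\frac{-5 + M}{y} + \frac{y}{-5}}{3} = - \frac{\frac{-5 + M}{y} + y \left(- \frac{1}{5}\right)}{3} = - \frac{\frac{-5 + M}{y} - \frac{y}{5}}{3} = - \frac{- \frac{y}{5} + \frac{-5 + M}{y}}{3} = \frac{y}{15} - \frac{-5 + M}{3 y}$)
$\left(-57 + p{\left(4 - 3,10 \right)}\right)^{2} = \left(-57 + \frac{25 + \left(4 - 3\right)^{2} - 50}{15 \left(4 - 3\right)}\right)^{2} = \left(-57 + \frac{25 + 1^{2} - 50}{15 \cdot 1}\right)^{2} = \left(-57 + \frac{1}{15} \cdot 1 \left(25 + 1 - 50\right)\right)^{2} = \left(-57 + \frac{1}{15} \cdot 1 \left(-24\right)\right)^{2} = \left(-57 - \frac{8}{5}\right)^{2} = \left(- \frac{293}{5}\right)^{2} = \frac{85849}{25}$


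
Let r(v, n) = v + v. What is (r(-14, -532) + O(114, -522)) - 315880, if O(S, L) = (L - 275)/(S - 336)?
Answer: -70130779/222 ≈ -3.1590e+5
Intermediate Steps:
r(v, n) = 2*v
O(S, L) = (-275 + L)/(-336 + S)
(r(-14, -532) + O(114, -522)) - 315880 = (2*(-14) + (-275 - 522)/(-336 + 114)) - 315880 = (-28 - 797/(-222)) - 315880 = (-28 - 1/222*(-797)) - 315880 = (-28 + 797/222) - 315880 = -5419/222 - 315880 = -70130779/222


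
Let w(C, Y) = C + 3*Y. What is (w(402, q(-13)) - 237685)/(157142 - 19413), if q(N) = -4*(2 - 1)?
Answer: -237295/137729 ≈ -1.7229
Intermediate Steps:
q(N) = -4 (q(N) = -4*1 = -4)
(w(402, q(-13)) - 237685)/(157142 - 19413) = ((402 + 3*(-4)) - 237685)/(157142 - 19413) = ((402 - 12) - 237685)/137729 = (390 - 237685)*(1/137729) = -237295*1/137729 = -237295/137729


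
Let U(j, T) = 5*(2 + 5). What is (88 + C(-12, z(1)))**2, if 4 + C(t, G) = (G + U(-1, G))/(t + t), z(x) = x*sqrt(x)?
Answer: 27225/4 ≈ 6806.3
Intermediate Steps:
z(x) = x**(3/2)
U(j, T) = 35 (U(j, T) = 5*7 = 35)
C(t, G) = -4 + (35 + G)/(2*t) (C(t, G) = -4 + (G + 35)/(t + t) = -4 + (35 + G)/((2*t)) = -4 + (35 + G)*(1/(2*t)) = -4 + (35 + G)/(2*t))
(88 + C(-12, z(1)))**2 = (88 + (1/2)*(35 + 1**(3/2) - 8*(-12))/(-12))**2 = (88 + (1/2)*(-1/12)*(35 + 1 + 96))**2 = (88 + (1/2)*(-1/12)*132)**2 = (88 - 11/2)**2 = (165/2)**2 = 27225/4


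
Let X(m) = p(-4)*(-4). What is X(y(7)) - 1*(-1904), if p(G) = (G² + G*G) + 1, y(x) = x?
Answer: 1772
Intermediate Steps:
p(G) = 1 + 2*G² (p(G) = (G² + G²) + 1 = 2*G² + 1 = 1 + 2*G²)
X(m) = -132 (X(m) = (1 + 2*(-4)²)*(-4) = (1 + 2*16)*(-4) = (1 + 32)*(-4) = 33*(-4) = -132)
X(y(7)) - 1*(-1904) = -132 - 1*(-1904) = -132 + 1904 = 1772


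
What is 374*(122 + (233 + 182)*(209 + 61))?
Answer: 41952328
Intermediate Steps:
374*(122 + (233 + 182)*(209 + 61)) = 374*(122 + 415*270) = 374*(122 + 112050) = 374*112172 = 41952328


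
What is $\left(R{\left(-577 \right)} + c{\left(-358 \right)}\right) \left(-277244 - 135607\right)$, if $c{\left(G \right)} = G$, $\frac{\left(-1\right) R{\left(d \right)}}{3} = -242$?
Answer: $-151929168$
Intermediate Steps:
$R{\left(d \right)} = 726$ ($R{\left(d \right)} = \left(-3\right) \left(-242\right) = 726$)
$\left(R{\left(-577 \right)} + c{\left(-358 \right)}\right) \left(-277244 - 135607\right) = \left(726 - 358\right) \left(-277244 - 135607\right) = 368 \left(-412851\right) = -151929168$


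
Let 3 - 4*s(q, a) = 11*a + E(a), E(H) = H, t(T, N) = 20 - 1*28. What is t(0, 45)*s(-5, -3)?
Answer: -78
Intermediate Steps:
t(T, N) = -8 (t(T, N) = 20 - 28 = -8)
s(q, a) = ¾ - 3*a (s(q, a) = ¾ - (11*a + a)/4 = ¾ - 3*a)
t(0, 45)*s(-5, -3) = -8*(¾ - 3*(-3)) = -8*(¾ + 9) = -8*39/4 = -78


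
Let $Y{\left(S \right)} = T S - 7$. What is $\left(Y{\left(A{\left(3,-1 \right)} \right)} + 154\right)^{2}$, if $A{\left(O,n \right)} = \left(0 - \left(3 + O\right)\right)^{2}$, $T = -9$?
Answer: $31329$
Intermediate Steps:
$A{\left(O,n \right)} = \left(-3 - O\right)^{2}$
$Y{\left(S \right)} = -7 - 9 S$ ($Y{\left(S \right)} = - 9 S - 7 = -7 - 9 S$)
$\left(Y{\left(A{\left(3,-1 \right)} \right)} + 154\right)^{2} = \left(\left(-7 - 9 \left(3 + 3\right)^{2}\right) + 154\right)^{2} = \left(\left(-7 - 9 \cdot 6^{2}\right) + 154\right)^{2} = \left(\left(-7 - 324\right) + 154\right)^{2} = \left(-331 + 154\right)^{2} = \left(-177\right)^{2} = 31329$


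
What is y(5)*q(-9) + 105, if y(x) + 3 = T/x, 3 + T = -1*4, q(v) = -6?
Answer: 657/5 ≈ 131.40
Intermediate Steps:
T = -7 (T = -3 - 1*4 = -3 - 4 = -7)
y(x) = -3 - 7/x
y(5)*q(-9) + 105 = (-3 - 7/5)*(-6) + 105 = -22/5*(-6) + 105 = 132/5 + 105 = 657/5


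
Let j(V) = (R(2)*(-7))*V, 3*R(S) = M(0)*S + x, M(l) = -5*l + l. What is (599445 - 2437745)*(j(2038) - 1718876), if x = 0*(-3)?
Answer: 3159809750800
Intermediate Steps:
M(l) = -4*l
x = 0
R(S) = 0 (R(S) = ((-4*0)*S + 0)/3 = (0*S + 0)/3 = (0 + 0)/3 = (⅓)*0 = 0)
j(V) = 0 (j(V) = (0*(-7))*V = 0*V = 0)
(599445 - 2437745)*(j(2038) - 1718876) = (599445 - 2437745)*(0 - 1718876) = -1838300*(-1718876) = 3159809750800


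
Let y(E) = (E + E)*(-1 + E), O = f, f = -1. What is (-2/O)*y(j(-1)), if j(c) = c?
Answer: 8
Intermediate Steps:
O = -1
y(E) = 2*E*(-1 + E) (y(E) = (2*E)*(-1 + E) = 2*E*(-1 + E))
(-2/O)*y(j(-1)) = (-2/(-1))*(2*(-1)*(-1 - 1)) = (-2*(-1))*(2*(-1)*(-2)) = 2*4 = 8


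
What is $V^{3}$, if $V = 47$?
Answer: $103823$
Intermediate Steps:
$V^{3} = 47^{3} = 103823$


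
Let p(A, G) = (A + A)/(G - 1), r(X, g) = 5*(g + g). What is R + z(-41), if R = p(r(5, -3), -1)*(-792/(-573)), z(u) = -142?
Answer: -19202/191 ≈ -100.53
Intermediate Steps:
r(X, g) = 10*g (r(X, g) = 5*(2*g) = 10*g)
p(A, G) = 2*A/(-1 + G) (p(A, G) = (2*A)/(-1 + G) = 2*A/(-1 + G))
R = 7920/191 (R = (2*(10*(-3))/(-1 - 1))*(-792/(-573)) = (2*(-30)/(-2))*(-792*(-1/573)) = (2*(-30)*(-½))*(264/191) = 30*(264/191) = 7920/191 ≈ 41.466)
R + z(-41) = 7920/191 - 142 = -19202/191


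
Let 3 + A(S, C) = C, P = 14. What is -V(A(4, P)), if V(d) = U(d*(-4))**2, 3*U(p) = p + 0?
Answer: -1936/9 ≈ -215.11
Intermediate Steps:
A(S, C) = -3 + C
U(p) = p/3 (U(p) = (p + 0)/3 = p/3)
V(d) = 16*d**2/9 (V(d) = ((d*(-4))/3)**2 = ((-4*d)/3)**2 = (-4*d/3)**2 = 16*d**2/9)
-V(A(4, P)) = -16*(-3 + 14)**2/9 = -16*11**2/9 = -16*121/9 = -1*1936/9 = -1936/9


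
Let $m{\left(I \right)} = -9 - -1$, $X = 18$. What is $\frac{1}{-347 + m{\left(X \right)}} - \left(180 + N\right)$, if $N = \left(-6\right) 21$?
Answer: $- \frac{19171}{355} \approx -54.003$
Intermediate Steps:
$N = -126$
$m{\left(I \right)} = -8$ ($m{\left(I \right)} = -9 + 1 = -8$)
$\frac{1}{-347 + m{\left(X \right)}} - \left(180 + N\right) = \frac{1}{-347 - 8} - 54 = \frac{1}{-355} + \left(-180 + 126\right) = - \frac{1}{355} - 54 = - \frac{19171}{355}$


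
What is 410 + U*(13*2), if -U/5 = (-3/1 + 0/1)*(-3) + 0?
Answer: -760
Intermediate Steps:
U = -45 (U = -5*((-3/1 + 0/1)*(-3) + 0) = -5*((-3*1 + 0*1)*(-3) + 0) = -5*((-3 + 0)*(-3) + 0) = -5*(-3*(-3) + 0) = -5*(9 + 0) = -5*9 = -45)
410 + U*(13*2) = 410 - 585*2 = 410 - 45*26 = 410 - 1170 = -760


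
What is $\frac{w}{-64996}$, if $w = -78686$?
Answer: $\frac{39343}{32498} \approx 1.2106$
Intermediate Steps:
$\frac{w}{-64996} = - \frac{78686}{-64996} = \left(-78686\right) \left(- \frac{1}{64996}\right) = \frac{39343}{32498}$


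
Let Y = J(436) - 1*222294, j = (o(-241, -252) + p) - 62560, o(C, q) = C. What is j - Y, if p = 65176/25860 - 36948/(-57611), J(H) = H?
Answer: 59242770809009/372455115 ≈ 1.5906e+5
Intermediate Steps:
p = 1177582454/372455115 (p = 65176*(1/25860) - 36948*(-1/57611) = 16294/6465 + 36948/57611 = 1177582454/372455115 ≈ 3.1617)
j = -23389376094661/372455115 (j = (-241 + 1177582454/372455115) - 62560 = -88584100261/372455115 - 62560 = -23389376094661/372455115 ≈ -62798.)
Y = -221858 (Y = 436 - 1*222294 = 436 - 222294 = -221858)
j - Y = -23389376094661/372455115 - 1*(-221858) = -23389376094661/372455115 + 221858 = 59242770809009/372455115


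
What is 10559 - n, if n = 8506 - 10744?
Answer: 12797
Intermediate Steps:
n = -2238
10559 - n = 10559 - 1*(-2238) = 10559 + 2238 = 12797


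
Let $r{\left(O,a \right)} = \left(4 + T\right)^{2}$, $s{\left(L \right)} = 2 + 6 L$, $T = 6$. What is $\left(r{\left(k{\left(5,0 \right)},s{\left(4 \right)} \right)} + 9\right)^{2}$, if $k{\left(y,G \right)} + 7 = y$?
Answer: $11881$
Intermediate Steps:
$k{\left(y,G \right)} = -7 + y$
$r{\left(O,a \right)} = 100$ ($r{\left(O,a \right)} = \left(4 + 6\right)^{2} = 10^{2} = 100$)
$\left(r{\left(k{\left(5,0 \right)},s{\left(4 \right)} \right)} + 9\right)^{2} = \left(100 + 9\right)^{2} = 109^{2} = 11881$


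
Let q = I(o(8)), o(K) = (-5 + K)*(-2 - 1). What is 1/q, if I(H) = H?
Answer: -⅑ ≈ -0.11111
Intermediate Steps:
o(K) = 15 - 3*K (o(K) = (-5 + K)*(-3) = 15 - 3*K)
q = -9 (q = 15 - 3*8 = 15 - 24 = -9)
1/q = 1/(-9) = -⅑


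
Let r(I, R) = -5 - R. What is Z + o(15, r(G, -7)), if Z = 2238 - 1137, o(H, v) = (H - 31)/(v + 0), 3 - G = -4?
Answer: 1093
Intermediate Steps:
G = 7 (G = 3 - 1*(-4) = 3 + 4 = 7)
o(H, v) = (-31 + H)/v
Z = 1101
Z + o(15, r(G, -7)) = 1101 + (-31 + 15)/(-5 - 1*(-7)) = 1101 - 16/(-5 + 7) = 1101 - 16/2 = 1101 + (½)*(-16) = 1101 - 8 = 1093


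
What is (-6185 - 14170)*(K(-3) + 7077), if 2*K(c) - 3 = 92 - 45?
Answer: -144561210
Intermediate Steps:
K(c) = 25 (K(c) = 3/2 + (92 - 45)/2 = 3/2 + (½)*47 = 3/2 + 47/2 = 25)
(-6185 - 14170)*(K(-3) + 7077) = (-6185 - 14170)*(25 + 7077) = -20355*7102 = -144561210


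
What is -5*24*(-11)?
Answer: 1320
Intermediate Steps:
-5*24*(-11) = -120*(-11) = 1320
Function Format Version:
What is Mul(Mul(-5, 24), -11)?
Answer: 1320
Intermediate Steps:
Mul(Mul(-5, 24), -11) = Mul(-120, -11) = 1320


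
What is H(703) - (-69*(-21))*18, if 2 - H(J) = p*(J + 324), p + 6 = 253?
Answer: -279749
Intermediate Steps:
p = 247 (p = -6 + 253 = 247)
H(J) = -80026 - 247*J (H(J) = 2 - 247*(J + 324) = 2 - 247*(324 + J) = 2 - (80028 + 247*J) = 2 + (-80028 - 247*J) = -80026 - 247*J)
H(703) - (-69*(-21))*18 = (-80026 - 247*703) - (-69*(-21))*18 = (-80026 - 173641) - 1449*18 = -253667 - 1*26082 = -253667 - 26082 = -279749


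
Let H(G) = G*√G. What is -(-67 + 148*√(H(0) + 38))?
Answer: 67 - 148*√38 ≈ -845.33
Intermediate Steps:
H(G) = G^(3/2)
-(-67 + 148*√(H(0) + 38)) = -(-67 + 148*√(0^(3/2) + 38)) = -(-67 + 148*√(0 + 38)) = -(-67 + 148*√38) = 67 - 148*√38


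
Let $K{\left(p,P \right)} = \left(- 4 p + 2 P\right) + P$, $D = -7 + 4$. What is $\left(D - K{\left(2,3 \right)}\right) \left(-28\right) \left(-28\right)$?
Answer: $-3136$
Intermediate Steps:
$D = -3$
$K{\left(p,P \right)} = - 4 p + 3 P$
$\left(D - K{\left(2,3 \right)}\right) \left(-28\right) \left(-28\right) = \left(-3 - \left(\left(-4\right) 2 + 3 \cdot 3\right)\right) \left(-28\right) \left(-28\right) = \left(-3 - \left(-8 + 9\right)\right) \left(-28\right) \left(-28\right) = \left(-3 - 1\right) \left(-28\right) \left(-28\right) = \left(-4\right) \left(-28\right) \left(-28\right) = 112 \left(-28\right) = -3136$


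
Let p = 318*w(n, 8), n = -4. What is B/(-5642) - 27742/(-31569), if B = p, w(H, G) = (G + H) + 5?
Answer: 33084943/89056149 ≈ 0.37151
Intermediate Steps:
w(H, G) = 5 + G + H
p = 2862 (p = 318*(5 + 8 - 4) = 318*9 = 2862)
B = 2862
B/(-5642) - 27742/(-31569) = 2862/(-5642) - 27742/(-31569) = 2862*(-1/5642) - 27742*(-1/31569) = -1431/2821 + 27742/31569 = 33084943/89056149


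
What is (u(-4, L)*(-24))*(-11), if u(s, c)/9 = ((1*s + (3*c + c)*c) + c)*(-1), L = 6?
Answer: -346896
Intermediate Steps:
u(s, c) = -36*c**2 - 9*c - 9*s (u(s, c) = 9*(((1*s + (3*c + c)*c) + c)*(-1)) = 9*(((s + (4*c)*c) + c)*(-1)) = 9*(((s + 4*c**2) + c)*(-1)) = 9*((c + s + 4*c**2)*(-1)) = 9*(-c - s - 4*c**2) = -36*c**2 - 9*c - 9*s)
(u(-4, L)*(-24))*(-11) = ((-36*6**2 - 9*6 - 9*(-4))*(-24))*(-11) = ((-36*36 - 54 + 36)*(-24))*(-11) = ((-1296 - 54 + 36)*(-24))*(-11) = -1314*(-24)*(-11) = 31536*(-11) = -346896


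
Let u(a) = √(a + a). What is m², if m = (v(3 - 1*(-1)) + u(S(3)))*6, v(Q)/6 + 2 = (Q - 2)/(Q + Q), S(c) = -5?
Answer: 3609 - 756*I*√10 ≈ 3609.0 - 2390.7*I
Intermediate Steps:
u(a) = √2*√a (u(a) = √(2*a) = √2*√a)
v(Q) = -12 + 3*(-2 + Q)/Q (v(Q) = -12 + 6*((Q - 2)/(Q + Q)) = -12 + 6*((-2 + Q)/((2*Q))) = -12 + 6*((-2 + Q)*(1/(2*Q))) = -12 + 6*((-2 + Q)/(2*Q)) = -12 + 3*(-2 + Q)/Q)
m = -63 + 6*I*√10 (m = ((-9 - 6/(3 - 1*(-1))) + √2*√(-5))*6 = ((-9 - 6/(3 + 1)) + √2*(I*√5))*6 = ((-9 - 6/4) + I*√10)*6 = ((-9 - 6*¼) + I*√10)*6 = ((-9 - 3/2) + I*√10)*6 = (-21/2 + I*√10)*6 = -63 + 6*I*√10 ≈ -63.0 + 18.974*I)
m² = (-63 + 6*I*√10)²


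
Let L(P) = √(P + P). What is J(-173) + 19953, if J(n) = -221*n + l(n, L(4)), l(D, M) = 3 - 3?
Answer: 58186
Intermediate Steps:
L(P) = √2*√P (L(P) = √(2*P) = √2*√P)
l(D, M) = 0
J(n) = -221*n (J(n) = -221*n + 0 = -221*n)
J(-173) + 19953 = -221*(-173) + 19953 = 38233 + 19953 = 58186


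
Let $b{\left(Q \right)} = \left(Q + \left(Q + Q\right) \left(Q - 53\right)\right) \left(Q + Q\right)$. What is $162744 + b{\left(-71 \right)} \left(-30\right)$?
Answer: $74870364$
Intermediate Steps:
$b{\left(Q \right)} = 2 Q \left(Q + 2 Q \left(-53 + Q\right)\right)$ ($b{\left(Q \right)} = \left(Q + 2 Q \left(-53 + Q\right)\right) 2 Q = 2 Q \left(Q + 2 Q \left(-53 + Q\right)\right)$)
$162744 + b{\left(-71 \right)} \left(-30\right) = 162744 + \left(-71\right)^{2} \left(-210 + 4 \left(-71\right)\right) \left(-30\right) = 162744 + 5041 \left(-210 - 284\right) \left(-30\right) = 162744 + 5041 \left(-494\right) \left(-30\right) = 162744 - -74707620 = 162744 + 74707620 = 74870364$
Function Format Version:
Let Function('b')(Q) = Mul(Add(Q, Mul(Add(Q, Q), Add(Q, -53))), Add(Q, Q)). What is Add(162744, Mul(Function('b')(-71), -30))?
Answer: 74870364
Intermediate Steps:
Function('b')(Q) = Mul(2, Q, Add(Q, Mul(2, Q, Add(-53, Q)))) (Function('b')(Q) = Mul(Add(Q, Mul(Mul(2, Q), Add(-53, Q))), Mul(2, Q)) = Mul(Add(Q, Mul(2, Q, Add(-53, Q))), Mul(2, Q)) = Mul(2, Q, Add(Q, Mul(2, Q, Add(-53, Q)))))
Add(162744, Mul(Function('b')(-71), -30)) = Add(162744, Mul(Mul(Pow(-71, 2), Add(-210, Mul(4, -71))), -30)) = Add(162744, Mul(Mul(5041, Add(-210, -284)), -30)) = Add(162744, Mul(Mul(5041, -494), -30)) = Add(162744, Mul(-2490254, -30)) = Add(162744, 74707620) = 74870364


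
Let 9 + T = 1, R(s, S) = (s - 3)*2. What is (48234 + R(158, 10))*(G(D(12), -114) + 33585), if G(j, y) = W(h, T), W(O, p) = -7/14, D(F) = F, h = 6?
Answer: 1630325968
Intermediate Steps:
R(s, S) = -6 + 2*s (R(s, S) = (-3 + s)*2 = -6 + 2*s)
T = -8 (T = -9 + 1 = -8)
W(O, p) = -½ (W(O, p) = -7*1/14 = -½)
G(j, y) = -½
(48234 + R(158, 10))*(G(D(12), -114) + 33585) = (48234 + (-6 + 2*158))*(-½ + 33585) = (48234 + (-6 + 316))*(67169/2) = (48234 + 310)*(67169/2) = 48544*(67169/2) = 1630325968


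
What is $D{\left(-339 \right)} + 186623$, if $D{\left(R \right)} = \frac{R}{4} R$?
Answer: $\frac{861413}{4} \approx 2.1535 \cdot 10^{5}$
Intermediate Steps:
$D{\left(R \right)} = \frac{R^{2}}{4}$ ($D{\left(R \right)} = R \frac{1}{4} R = \frac{R}{4} R = \frac{R^{2}}{4}$)
$D{\left(-339 \right)} + 186623 = \frac{\left(-339\right)^{2}}{4} + 186623 = \frac{1}{4} \cdot 114921 + 186623 = \frac{114921}{4} + 186623 = \frac{861413}{4}$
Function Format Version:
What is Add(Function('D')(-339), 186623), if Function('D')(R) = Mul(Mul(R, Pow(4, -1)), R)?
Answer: Rational(861413, 4) ≈ 2.1535e+5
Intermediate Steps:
Function('D')(R) = Mul(Rational(1, 4), Pow(R, 2)) (Function('D')(R) = Mul(Mul(R, Rational(1, 4)), R) = Mul(Mul(Rational(1, 4), R), R) = Mul(Rational(1, 4), Pow(R, 2)))
Add(Function('D')(-339), 186623) = Add(Mul(Rational(1, 4), Pow(-339, 2)), 186623) = Add(Mul(Rational(1, 4), 114921), 186623) = Add(Rational(114921, 4), 186623) = Rational(861413, 4)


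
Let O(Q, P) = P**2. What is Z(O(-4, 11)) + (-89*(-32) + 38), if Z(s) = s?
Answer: 3007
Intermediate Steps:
Z(O(-4, 11)) + (-89*(-32) + 38) = 11**2 + (-89*(-32) + 38) = 121 + (2848 + 38) = 121 + 2886 = 3007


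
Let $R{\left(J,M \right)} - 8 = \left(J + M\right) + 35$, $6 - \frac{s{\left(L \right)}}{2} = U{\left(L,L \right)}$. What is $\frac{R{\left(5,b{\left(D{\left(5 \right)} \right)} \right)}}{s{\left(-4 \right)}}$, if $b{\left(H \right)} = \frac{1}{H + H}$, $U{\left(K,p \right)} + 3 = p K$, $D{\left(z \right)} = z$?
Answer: $- \frac{481}{140} \approx -3.4357$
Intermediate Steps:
$U{\left(K,p \right)} = -3 + K p$ ($U{\left(K,p \right)} = -3 + p K = -3 + K p$)
$s{\left(L \right)} = 18 - 2 L^{2}$ ($s{\left(L \right)} = 12 - 2 \left(-3 + L L\right) = 12 - 2 \left(-3 + L^{2}\right) = 12 - \left(-6 + 2 L^{2}\right) = 18 - 2 L^{2}$)
$b{\left(H \right)} = \frac{1}{2 H}$
$R{\left(J,M \right)} = 43 + J + M$ ($R{\left(J,M \right)} = 8 + \left(\left(J + M\right) + 35\right) = 8 + \left(35 + J + M\right) = 43 + J + M$)
$\frac{R{\left(5,b{\left(D{\left(5 \right)} \right)} \right)}}{s{\left(-4 \right)}} = \frac{43 + 5 + \frac{1}{2 \cdot 5}}{18 - 2 \left(-4\right)^{2}} = \frac{43 + 5 + \frac{1}{2} \cdot \frac{1}{5}}{18 - 32} = \frac{43 + 5 + \frac{1}{10}}{18 - 32} = \frac{481}{10 \left(-14\right)} = \frac{481}{10} \left(- \frac{1}{14}\right) = - \frac{481}{140}$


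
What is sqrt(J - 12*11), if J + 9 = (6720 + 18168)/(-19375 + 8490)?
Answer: 3*I*sqrt(1886337845)/10885 ≈ 11.97*I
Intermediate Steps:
J = -122853/10885 (J = -9 + (6720 + 18168)/(-19375 + 8490) = -9 + 24888/(-10885) = -9 + 24888*(-1/10885) = -9 - 24888/10885 = -122853/10885 ≈ -11.286)
sqrt(J - 12*11) = sqrt(-122853/10885 - 12*11) = sqrt(-122853/10885 - 132) = sqrt(-1559673/10885) = 3*I*sqrt(1886337845)/10885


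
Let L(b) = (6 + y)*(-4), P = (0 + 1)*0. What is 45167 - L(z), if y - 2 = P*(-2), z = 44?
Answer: 45199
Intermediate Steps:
P = 0 (P = 1*0 = 0)
y = 2 (y = 2 + 0*(-2) = 2 + 0 = 2)
L(b) = -32 (L(b) = (6 + 2)*(-4) = 8*(-4) = -32)
45167 - L(z) = 45167 - 1*(-32) = 45167 + 32 = 45199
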